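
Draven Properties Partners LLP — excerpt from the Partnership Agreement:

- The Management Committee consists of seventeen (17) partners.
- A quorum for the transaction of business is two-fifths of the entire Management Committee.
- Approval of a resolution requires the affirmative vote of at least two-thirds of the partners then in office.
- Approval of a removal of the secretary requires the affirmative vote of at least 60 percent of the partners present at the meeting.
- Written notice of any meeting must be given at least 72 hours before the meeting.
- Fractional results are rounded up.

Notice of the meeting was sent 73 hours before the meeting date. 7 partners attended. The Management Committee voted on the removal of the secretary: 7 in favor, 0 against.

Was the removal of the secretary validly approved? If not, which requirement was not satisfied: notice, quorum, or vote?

Valid — all requirements satisfied.

Notice: 73 hours given; 72 required (73 ≥ 72). Satisfied.
Quorum: 7 present; quorum is 7. Satisfied.
Vote: the removal of the secretary requires three-fifths of the partners present (7). 3/5 of 7 = 4.20, rounded up to 5, so 5 affirmative votes are needed; 7 voted in favor. Satisfied.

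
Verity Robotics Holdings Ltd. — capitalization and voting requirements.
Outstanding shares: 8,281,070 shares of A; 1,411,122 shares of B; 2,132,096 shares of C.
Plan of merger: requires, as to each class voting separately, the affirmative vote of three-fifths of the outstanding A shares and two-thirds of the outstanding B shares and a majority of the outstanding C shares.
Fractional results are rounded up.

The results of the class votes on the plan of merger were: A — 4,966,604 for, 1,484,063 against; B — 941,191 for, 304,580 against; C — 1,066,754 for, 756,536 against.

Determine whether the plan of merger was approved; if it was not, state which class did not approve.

A: 3/5 of 8281070 = 4968642; 4,968,642 required, 4,966,604 in favor — not approved.
B: 2/3 of 1411122 = 940748; 940,748 required, 941,191 in favor — approved.
C: a majority of 2132096 is 1066049; 1,066,049 required, 1,066,754 in favor — approved.

Not approved — the A shares did not give the required vote.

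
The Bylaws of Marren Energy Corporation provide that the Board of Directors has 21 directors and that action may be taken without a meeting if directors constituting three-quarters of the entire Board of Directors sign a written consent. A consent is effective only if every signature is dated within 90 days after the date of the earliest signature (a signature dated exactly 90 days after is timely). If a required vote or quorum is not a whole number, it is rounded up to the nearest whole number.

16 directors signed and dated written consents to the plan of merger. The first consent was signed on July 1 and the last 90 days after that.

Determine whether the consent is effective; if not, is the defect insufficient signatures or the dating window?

Effective — both the signature and dating-window requirements are satisfied.

Signatures required: three-quarters of 21 — 3/4 of 21 = 15.75, rounded up to 16, so 16 needed; 16 signed. Sufficient.
Dating window: the latest signature is 90 days after the earliest; the limit is 90 days. Within the window.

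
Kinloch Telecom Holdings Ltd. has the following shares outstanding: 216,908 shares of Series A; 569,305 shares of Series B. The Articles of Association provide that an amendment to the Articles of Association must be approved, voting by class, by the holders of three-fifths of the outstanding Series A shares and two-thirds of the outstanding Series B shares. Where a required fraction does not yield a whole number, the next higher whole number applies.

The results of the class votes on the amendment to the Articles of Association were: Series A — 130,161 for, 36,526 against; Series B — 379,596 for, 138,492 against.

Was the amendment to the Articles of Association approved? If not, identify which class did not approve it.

Approved — every class gave the required vote.

Series A: 3/5 of 216908 = 130144.80, rounded up to 130145; 130,145 required, 130,161 in favor — approved.
Series B: 2/3 of 569305 = 379536.67, rounded up to 379537; 379,537 required, 379,596 in favor — approved.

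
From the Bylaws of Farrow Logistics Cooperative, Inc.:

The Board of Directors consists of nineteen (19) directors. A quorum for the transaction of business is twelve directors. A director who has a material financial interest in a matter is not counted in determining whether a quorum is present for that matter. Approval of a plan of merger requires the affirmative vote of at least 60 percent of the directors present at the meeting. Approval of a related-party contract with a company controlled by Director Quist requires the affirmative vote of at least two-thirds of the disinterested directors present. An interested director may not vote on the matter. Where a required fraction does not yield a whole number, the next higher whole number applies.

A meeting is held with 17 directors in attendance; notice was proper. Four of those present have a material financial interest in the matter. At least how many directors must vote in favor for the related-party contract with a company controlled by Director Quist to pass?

9

The related-party contract with a company controlled by Director Quist requires two-thirds of the disinterested directors present (17 − 4 = 13).
2/3 of 13 = 8.67, rounded up to 9.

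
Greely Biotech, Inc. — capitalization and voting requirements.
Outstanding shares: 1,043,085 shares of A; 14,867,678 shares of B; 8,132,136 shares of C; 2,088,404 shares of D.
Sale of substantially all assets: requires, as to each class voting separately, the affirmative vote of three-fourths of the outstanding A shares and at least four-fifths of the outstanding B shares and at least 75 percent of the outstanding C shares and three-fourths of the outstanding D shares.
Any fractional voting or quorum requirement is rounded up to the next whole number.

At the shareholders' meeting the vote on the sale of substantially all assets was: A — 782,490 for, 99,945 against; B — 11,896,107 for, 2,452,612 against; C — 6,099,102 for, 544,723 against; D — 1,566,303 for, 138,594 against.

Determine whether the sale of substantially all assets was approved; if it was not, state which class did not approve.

A: 3/4 of 1043085 = 782313.75, rounded up to 782314; 782,314 required, 782,490 in favor — approved.
B: 4/5 of 14867678 = 11894142.40, rounded up to 11894143; 11,894,143 required, 11,896,107 in favor — approved.
C: 3/4 of 8132136 = 6099102; 6,099,102 required, 6,099,102 in favor — approved.
D: 3/4 of 2088404 = 1566303; 1,566,303 required, 1,566,303 in favor — approved.

Approved — every class gave the required vote.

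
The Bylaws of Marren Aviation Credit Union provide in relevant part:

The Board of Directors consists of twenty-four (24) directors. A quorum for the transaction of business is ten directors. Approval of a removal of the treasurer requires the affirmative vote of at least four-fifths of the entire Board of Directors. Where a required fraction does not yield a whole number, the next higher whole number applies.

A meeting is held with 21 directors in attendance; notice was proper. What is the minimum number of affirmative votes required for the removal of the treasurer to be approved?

The removal of the treasurer requires four-fifths of the entire Board of Directors (24).
4/5 of 24 = 19.20, rounded up to 20.

20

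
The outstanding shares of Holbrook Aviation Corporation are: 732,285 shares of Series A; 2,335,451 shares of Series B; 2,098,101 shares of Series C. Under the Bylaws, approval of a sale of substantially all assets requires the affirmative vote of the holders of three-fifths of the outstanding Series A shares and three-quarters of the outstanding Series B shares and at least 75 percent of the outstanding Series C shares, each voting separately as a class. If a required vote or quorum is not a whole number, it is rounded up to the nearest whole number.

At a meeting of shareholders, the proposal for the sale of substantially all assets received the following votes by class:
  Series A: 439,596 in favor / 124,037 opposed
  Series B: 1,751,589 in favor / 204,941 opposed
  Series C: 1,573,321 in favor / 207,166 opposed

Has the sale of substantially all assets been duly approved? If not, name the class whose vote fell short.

Series A: 3/5 of 732285 = 439371; 439,371 required, 439,596 in favor — approved.
Series B: 3/4 of 2335451 = 1751588.25, rounded up to 1751589; 1,751,589 required, 1,751,589 in favor — approved.
Series C: 3/4 of 2098101 = 1573575.75, rounded up to 1573576; 1,573,576 required, 1,573,321 in favor — not approved.

Not approved — the Series C shares did not give the required vote.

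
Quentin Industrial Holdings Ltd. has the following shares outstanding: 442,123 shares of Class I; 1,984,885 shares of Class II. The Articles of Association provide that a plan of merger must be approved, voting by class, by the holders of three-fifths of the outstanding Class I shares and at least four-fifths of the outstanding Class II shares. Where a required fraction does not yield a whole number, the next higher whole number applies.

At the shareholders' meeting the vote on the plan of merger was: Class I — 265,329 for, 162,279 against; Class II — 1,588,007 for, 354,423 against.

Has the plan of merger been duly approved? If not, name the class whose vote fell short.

Class I: 3/5 of 442123 = 265273.80, rounded up to 265274; 265,274 required, 265,329 in favor — approved.
Class II: 4/5 of 1984885 = 1587908; 1,587,908 required, 1,588,007 in favor — approved.

Approved — every class gave the required vote.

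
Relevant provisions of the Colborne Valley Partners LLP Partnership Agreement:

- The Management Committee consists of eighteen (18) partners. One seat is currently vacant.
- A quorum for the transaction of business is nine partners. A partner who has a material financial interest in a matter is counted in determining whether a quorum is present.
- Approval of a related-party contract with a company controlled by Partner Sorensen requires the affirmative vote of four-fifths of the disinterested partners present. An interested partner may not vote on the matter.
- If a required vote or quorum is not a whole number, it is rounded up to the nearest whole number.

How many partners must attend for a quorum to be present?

The quorum is fixed at 9.

9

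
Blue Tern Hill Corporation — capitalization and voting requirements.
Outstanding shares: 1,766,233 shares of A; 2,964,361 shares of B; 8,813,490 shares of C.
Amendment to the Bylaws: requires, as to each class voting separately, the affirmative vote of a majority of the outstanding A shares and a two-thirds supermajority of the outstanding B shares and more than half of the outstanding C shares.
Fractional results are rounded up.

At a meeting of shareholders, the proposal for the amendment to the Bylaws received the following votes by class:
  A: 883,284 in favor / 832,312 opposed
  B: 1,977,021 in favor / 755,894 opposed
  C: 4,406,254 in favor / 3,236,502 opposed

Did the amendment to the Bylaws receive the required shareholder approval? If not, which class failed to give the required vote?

Not approved — the C shares did not give the required vote.

A: a majority of 1766233 is 883117; 883,117 required, 883,284 in favor — approved.
B: 2/3 of 2964361 = 1976240.67, rounded up to 1976241; 1,976,241 required, 1,977,021 in favor — approved.
C: a majority of 8813490 is 4406746; 4,406,746 required, 4,406,254 in favor — not approved.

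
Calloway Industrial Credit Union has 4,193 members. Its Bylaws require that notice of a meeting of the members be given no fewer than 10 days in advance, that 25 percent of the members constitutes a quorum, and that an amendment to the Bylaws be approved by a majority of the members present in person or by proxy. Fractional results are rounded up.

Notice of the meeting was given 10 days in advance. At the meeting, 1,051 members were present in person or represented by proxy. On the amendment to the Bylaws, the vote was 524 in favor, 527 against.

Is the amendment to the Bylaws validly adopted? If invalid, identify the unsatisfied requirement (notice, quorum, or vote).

Invalid — vote requirement not satisfied.

Notice: 10 days given; 10 required. Satisfied.
Quorum: 25% of 4,193 = 1,048.25, rounded up to 1,049; 1,051 present. Satisfied.
Vote: requires a majority of those present (1,051); a majority of 1051 is 526, so 526 needed; 524 in favor. Not satisfied.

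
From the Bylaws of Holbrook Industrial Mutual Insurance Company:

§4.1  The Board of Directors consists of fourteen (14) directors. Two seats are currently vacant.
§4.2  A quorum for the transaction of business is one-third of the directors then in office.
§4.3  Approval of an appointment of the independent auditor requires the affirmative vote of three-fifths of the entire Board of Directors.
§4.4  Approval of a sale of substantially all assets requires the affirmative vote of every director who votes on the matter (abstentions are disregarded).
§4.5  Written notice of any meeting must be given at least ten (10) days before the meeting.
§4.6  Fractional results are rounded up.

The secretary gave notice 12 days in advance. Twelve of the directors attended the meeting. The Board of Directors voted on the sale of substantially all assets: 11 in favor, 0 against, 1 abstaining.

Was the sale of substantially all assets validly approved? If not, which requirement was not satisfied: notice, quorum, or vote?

Valid — all requirements satisfied.

Notice: 12 days given; 10 required (12 ≥ 10). Satisfied.
Quorum: 12 present; quorum is 4. Satisfied.
Vote: the sale of substantially all assets requires the unanimous vote of the votes cast (12 present − 1 abstaining = 11). Unanimous means all 11, so 11 affirmative votes are needed; 11 voted in favor. Satisfied.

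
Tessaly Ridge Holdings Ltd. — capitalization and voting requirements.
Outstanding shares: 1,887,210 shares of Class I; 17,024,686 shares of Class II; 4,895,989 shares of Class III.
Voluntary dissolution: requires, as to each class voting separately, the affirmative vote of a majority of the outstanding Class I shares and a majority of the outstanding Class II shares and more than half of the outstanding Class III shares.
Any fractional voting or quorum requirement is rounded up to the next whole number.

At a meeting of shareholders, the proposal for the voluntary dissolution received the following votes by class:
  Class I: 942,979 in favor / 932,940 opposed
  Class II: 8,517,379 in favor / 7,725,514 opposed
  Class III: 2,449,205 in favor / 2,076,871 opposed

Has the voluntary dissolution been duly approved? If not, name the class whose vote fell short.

Not approved — the Class I shares did not give the required vote.

Class I: a majority of 1887210 is 943606; 943,606 required, 942,979 in favor — not approved.
Class II: a majority of 17024686 is 8512344; 8,512,344 required, 8,517,379 in favor — approved.
Class III: a majority of 4895989 is 2447995; 2,447,995 required, 2,449,205 in favor — approved.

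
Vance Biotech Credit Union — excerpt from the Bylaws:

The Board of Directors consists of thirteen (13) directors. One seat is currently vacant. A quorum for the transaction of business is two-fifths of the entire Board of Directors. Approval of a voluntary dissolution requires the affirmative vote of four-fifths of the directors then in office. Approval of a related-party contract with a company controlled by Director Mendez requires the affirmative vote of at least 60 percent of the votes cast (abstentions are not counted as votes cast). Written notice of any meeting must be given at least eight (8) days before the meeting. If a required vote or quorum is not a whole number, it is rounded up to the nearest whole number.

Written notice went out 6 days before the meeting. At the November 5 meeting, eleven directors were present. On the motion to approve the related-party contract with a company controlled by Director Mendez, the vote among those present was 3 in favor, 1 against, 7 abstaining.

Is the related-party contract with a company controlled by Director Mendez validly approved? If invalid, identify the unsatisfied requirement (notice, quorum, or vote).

Invalid — notice requirement not satisfied.

Notice: 6 days given; 8 required (6 < 8). Not satisfied.
Quorum: 11 present; quorum is 6. Satisfied.
Vote: the related-party contract with a company controlled by Director Mendez requires three-fifths of the votes cast (11 present − 7 abstaining = 4). 3/5 of 4 = 2.40, rounded up to 3, so 3 affirmative votes are needed; 3 voted in favor. Satisfied.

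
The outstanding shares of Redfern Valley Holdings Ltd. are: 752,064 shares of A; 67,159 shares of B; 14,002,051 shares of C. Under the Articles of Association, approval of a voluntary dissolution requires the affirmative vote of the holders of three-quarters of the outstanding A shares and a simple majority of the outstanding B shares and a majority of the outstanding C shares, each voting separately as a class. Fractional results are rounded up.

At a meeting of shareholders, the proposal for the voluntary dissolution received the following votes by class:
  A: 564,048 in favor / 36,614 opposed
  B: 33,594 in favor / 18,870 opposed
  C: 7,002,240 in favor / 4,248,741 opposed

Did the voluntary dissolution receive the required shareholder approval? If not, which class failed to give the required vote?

A: 3/4 of 752064 = 564048; 564,048 required, 564,048 in favor — approved.
B: a majority of 67159 is 33580; 33,580 required, 33,594 in favor — approved.
C: a majority of 14002051 is 7001026; 7,001,026 required, 7,002,240 in favor — approved.

Approved — every class gave the required vote.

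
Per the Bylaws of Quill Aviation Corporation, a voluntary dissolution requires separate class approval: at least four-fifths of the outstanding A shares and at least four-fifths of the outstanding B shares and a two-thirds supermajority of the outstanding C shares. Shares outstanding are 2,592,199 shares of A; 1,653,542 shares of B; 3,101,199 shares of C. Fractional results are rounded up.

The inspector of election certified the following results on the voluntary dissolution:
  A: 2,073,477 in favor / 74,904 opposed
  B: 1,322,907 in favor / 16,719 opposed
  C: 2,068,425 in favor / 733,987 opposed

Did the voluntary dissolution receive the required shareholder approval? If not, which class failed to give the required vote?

A: 4/5 of 2592199 = 2073759.20, rounded up to 2073760; 2,073,760 required, 2,073,477 in favor — not approved.
B: 4/5 of 1653542 = 1322833.60, rounded up to 1322834; 1,322,834 required, 1,322,907 in favor — approved.
C: 2/3 of 3101199 = 2067466; 2,067,466 required, 2,068,425 in favor — approved.

Not approved — the A shares did not give the required vote.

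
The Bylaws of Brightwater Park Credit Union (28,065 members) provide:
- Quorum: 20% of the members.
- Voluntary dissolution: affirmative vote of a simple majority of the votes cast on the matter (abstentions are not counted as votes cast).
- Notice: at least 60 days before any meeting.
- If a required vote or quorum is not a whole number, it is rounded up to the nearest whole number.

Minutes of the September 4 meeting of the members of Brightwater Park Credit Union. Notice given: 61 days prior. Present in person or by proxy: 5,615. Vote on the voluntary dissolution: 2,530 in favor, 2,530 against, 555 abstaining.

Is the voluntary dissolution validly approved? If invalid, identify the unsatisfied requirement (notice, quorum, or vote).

Notice: 61 days given; 60 required. Satisfied.
Quorum: 20% of 28,065 = 5,613; 5,615 present. Satisfied.
Vote: requires a majority of the votes cast (5,615 − 555 abstaining = 5,060); a majority of 5060 is 2531, so 2,531 needed; 2,530 in favor. Not satisfied.

Invalid — vote requirement not satisfied.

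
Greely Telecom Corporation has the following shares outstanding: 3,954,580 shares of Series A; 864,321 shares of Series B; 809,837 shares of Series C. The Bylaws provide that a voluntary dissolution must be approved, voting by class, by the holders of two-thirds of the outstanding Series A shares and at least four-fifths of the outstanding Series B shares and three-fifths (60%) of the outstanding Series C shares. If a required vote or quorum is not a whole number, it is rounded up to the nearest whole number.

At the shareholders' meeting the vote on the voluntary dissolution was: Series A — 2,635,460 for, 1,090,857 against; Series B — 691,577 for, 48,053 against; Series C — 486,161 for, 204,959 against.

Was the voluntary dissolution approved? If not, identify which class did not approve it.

Series A: 2/3 of 3954580 = 2636386.67, rounded up to 2636387; 2,636,387 required, 2,635,460 in favor — not approved.
Series B: 4/5 of 864321 = 691456.80, rounded up to 691457; 691,457 required, 691,577 in favor — approved.
Series C: 3/5 of 809837 = 485902.20, rounded up to 485903; 485,903 required, 486,161 in favor — approved.

Not approved — the Series A shares did not give the required vote.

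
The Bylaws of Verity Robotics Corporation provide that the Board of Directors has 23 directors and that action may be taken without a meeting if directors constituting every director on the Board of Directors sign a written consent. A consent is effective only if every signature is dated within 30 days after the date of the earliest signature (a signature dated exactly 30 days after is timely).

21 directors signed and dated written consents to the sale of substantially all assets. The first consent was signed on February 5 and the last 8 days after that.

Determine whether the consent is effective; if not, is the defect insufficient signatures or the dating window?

Signatures required: all of 23 — unanimous means all 23, so 23 needed; 21 signed. Insufficient.
Dating window: the latest signature is 8 days after the earliest; the limit is 30 days. Within the window.

Not effective — insufficient signatures.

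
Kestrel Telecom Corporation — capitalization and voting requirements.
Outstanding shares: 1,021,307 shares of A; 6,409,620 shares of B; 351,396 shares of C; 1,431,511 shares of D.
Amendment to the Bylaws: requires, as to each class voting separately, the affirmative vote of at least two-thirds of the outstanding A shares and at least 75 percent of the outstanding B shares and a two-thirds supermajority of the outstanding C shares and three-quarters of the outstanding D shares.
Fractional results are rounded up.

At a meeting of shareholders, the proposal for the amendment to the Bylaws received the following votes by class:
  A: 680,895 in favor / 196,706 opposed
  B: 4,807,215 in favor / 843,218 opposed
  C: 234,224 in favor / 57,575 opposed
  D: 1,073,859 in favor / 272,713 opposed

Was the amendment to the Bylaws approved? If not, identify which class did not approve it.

Not approved — the C shares did not give the required vote.

A: 2/3 of 1021307 = 680871.33, rounded up to 680872; 680,872 required, 680,895 in favor — approved.
B: 3/4 of 6409620 = 4807215; 4,807,215 required, 4,807,215 in favor — approved.
C: 2/3 of 351396 = 234264; 234,264 required, 234,224 in favor — not approved.
D: 3/4 of 1431511 = 1073633.25, rounded up to 1073634; 1,073,634 required, 1,073,859 in favor — approved.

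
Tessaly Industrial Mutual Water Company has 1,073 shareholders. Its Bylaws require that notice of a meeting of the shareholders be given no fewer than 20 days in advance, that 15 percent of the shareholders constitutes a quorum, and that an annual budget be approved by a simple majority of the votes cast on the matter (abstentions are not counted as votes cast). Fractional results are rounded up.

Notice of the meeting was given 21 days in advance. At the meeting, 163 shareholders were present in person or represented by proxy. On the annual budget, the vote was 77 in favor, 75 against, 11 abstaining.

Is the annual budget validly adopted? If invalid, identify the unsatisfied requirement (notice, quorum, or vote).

Valid — all requirements satisfied.

Notice: 21 days given; 20 required. Satisfied.
Quorum: 15% of 1,073 = 160.95, rounded up to 161; 163 present. Satisfied.
Vote: requires a majority of the votes cast (163 − 11 abstaining = 152); a majority of 152 is 77, so 77 needed; 77 in favor. Satisfied.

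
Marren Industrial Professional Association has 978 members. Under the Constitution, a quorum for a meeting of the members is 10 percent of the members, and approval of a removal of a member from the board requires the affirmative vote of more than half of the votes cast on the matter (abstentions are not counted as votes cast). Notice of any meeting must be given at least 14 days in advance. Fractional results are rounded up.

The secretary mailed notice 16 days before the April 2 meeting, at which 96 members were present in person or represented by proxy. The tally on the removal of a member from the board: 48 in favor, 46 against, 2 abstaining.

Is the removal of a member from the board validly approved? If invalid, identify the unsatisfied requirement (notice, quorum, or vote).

Notice: 16 days given; 14 required. Satisfied.
Quorum: 10% of 978 = 97.80, rounded up to 98; 96 present. Not satisfied.
Vote: requires a majority of the votes cast (96 − 2 abstaining = 94); a majority of 94 is 48, so 48 needed; 48 in favor. Satisfied.

Invalid — quorum requirement not satisfied.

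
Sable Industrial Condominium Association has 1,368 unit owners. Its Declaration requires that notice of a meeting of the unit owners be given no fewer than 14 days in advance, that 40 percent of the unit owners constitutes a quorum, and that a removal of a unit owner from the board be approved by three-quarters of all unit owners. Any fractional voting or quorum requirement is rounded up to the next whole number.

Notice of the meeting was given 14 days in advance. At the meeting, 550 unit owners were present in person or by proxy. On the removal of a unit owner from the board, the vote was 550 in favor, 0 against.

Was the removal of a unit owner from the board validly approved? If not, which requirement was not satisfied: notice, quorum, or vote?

Invalid — vote requirement not satisfied.

Notice: 14 days given; 14 required. Satisfied.
Quorum: 40% of 1,368 = 547.20, rounded up to 548; 550 present. Satisfied.
Vote: requires three-fourths of all unit owners (1,368); 3/4 of 1368 = 1026, so 1,026 needed; 550 in favor. Not satisfied.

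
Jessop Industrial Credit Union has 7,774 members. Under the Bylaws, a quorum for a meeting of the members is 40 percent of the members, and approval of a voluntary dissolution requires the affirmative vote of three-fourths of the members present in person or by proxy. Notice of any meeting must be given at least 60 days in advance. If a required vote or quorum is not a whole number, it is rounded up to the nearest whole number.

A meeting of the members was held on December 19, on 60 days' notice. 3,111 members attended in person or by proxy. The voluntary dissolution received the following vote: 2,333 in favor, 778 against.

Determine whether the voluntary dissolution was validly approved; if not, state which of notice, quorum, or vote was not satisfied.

Notice: 60 days given; 60 required. Satisfied.
Quorum: 40% of 7,774 = 3,109.60, rounded up to 3,110; 3,111 present. Satisfied.
Vote: requires three-fourths of those present (3,111); 3/4 of 3111 = 2333.25, rounded up to 2334, so 2,334 needed; 2,333 in favor. Not satisfied.

Invalid — vote requirement not satisfied.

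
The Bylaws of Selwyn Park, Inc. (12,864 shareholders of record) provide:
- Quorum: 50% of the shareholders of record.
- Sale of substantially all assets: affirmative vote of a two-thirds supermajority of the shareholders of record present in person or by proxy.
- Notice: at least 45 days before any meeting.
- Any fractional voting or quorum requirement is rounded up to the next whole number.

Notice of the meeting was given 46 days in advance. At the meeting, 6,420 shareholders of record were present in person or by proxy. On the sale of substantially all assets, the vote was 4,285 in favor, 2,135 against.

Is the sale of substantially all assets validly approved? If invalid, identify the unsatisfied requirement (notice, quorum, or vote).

Invalid — quorum requirement not satisfied.

Notice: 46 days given; 45 required. Satisfied.
Quorum: 50% of 12,864 = 6,432; 6,420 present. Not satisfied.
Vote: requires two-thirds of those present (6,420); 2/3 of 6420 = 4280, so 4,280 needed; 4,285 in favor. Satisfied.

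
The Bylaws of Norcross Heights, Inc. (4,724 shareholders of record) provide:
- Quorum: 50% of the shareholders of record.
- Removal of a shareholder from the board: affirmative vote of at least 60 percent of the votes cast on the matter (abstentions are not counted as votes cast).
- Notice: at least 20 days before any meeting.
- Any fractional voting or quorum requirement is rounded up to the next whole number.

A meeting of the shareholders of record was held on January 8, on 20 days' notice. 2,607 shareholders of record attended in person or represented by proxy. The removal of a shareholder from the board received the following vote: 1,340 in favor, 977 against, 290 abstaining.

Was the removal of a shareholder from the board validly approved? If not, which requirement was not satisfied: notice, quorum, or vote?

Notice: 20 days given; 20 required. Satisfied.
Quorum: 50% of 4,724 = 2,362; 2,607 present. Satisfied.
Vote: requires three-fifths of the votes cast (2,607 − 290 abstaining = 2,317); 3/5 of 2317 = 1390.20, rounded up to 1391, so 1,391 needed; 1,340 in favor. Not satisfied.

Invalid — vote requirement not satisfied.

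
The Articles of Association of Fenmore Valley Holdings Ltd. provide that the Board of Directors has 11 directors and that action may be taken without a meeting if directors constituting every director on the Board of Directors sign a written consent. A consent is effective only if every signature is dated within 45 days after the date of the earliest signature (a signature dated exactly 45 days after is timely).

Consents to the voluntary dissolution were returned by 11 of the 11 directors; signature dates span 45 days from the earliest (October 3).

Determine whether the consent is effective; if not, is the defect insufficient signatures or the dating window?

Effective — both the signature and dating-window requirements are satisfied.

Signatures required: every one of 11 — unanimous means all 11, so 11 needed; 11 signed. Sufficient.
Dating window: the latest signature is 45 days after the earliest; the limit is 45 days. Within the window.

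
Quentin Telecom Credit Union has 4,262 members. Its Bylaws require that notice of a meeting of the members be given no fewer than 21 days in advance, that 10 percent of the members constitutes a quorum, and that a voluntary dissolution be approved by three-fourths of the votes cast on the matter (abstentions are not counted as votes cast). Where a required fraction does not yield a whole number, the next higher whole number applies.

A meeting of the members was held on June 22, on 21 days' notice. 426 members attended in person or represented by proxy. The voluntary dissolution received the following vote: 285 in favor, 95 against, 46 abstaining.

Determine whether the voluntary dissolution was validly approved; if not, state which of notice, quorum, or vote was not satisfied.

Invalid — quorum requirement not satisfied.

Notice: 21 days given; 21 required. Satisfied.
Quorum: 10% of 4,262 = 426.20, rounded up to 427; 426 present. Not satisfied.
Vote: requires three-fourths of the votes cast (426 − 46 abstaining = 380); 3/4 of 380 = 285, so 285 needed; 285 in favor. Satisfied.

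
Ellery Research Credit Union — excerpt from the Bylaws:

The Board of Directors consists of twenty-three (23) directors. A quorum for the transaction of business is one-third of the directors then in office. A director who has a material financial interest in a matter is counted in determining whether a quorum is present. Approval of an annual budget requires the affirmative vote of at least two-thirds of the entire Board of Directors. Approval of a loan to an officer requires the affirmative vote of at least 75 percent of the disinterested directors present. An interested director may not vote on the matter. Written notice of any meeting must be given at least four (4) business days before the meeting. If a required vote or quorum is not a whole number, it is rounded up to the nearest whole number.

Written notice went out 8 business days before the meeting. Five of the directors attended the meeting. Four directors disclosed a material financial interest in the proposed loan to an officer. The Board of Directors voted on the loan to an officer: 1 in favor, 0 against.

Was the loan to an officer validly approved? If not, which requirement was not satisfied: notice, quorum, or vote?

Notice: 8 business days given; 4 required (8 ≥ 4). Satisfied.
Quorum: 5 present (interested directors count toward quorum); quorum is 8. Not satisfied.
Vote: the loan to an officer requires three-fourths of the disinterested directors present (5 − 4 = 1). 3/4 of 1 = 0.75, rounded up to 1, so 1 affirmative vote is needed; 1 voted in favor. Satisfied. (Moot — without a quorum no business can be validly transacted.)

Invalid — quorum requirement not satisfied.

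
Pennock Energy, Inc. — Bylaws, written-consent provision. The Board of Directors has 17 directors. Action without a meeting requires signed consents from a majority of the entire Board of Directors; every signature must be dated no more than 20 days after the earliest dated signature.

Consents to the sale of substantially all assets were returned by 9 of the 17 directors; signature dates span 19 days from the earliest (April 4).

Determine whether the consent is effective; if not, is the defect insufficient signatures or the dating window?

Effective — both the signature and dating-window requirements are satisfied.

Signatures required: a majority of 17 — a majority of 17 is 9, so 9 needed; 9 signed. Sufficient.
Dating window: the latest signature is 19 days after the earliest; the limit is 20 days. Within the window.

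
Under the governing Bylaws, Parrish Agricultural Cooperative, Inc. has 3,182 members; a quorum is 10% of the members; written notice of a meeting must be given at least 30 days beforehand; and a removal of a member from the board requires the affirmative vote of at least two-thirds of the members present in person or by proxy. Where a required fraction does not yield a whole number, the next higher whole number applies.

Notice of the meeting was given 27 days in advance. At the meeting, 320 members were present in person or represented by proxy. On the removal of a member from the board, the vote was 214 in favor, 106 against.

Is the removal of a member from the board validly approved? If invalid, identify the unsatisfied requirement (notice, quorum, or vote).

Notice: 27 days given; 30 required. Not satisfied.
Quorum: 10% of 3,182 = 318.20, rounded up to 319; 320 present. Satisfied.
Vote: requires two-thirds of those present (320); 2/3 of 320 = 213.33, rounded up to 214, so 214 needed; 214 in favor. Satisfied.

Invalid — notice requirement not satisfied.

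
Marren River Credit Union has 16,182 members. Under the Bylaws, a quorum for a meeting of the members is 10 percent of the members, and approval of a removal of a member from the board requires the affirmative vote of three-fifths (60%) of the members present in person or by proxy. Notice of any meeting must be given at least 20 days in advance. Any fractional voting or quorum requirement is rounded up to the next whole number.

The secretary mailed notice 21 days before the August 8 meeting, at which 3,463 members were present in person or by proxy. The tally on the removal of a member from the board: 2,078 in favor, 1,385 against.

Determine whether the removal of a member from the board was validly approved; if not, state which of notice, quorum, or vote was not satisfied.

Notice: 21 days given; 20 required. Satisfied.
Quorum: 10% of 16,182 = 1,618.20, rounded up to 1,619; 3,463 present. Satisfied.
Vote: requires three-fifths of those present (3,463); 3/5 of 3463 = 2077.80, rounded up to 2078, so 2,078 needed; 2,078 in favor. Satisfied.

Valid — all requirements satisfied.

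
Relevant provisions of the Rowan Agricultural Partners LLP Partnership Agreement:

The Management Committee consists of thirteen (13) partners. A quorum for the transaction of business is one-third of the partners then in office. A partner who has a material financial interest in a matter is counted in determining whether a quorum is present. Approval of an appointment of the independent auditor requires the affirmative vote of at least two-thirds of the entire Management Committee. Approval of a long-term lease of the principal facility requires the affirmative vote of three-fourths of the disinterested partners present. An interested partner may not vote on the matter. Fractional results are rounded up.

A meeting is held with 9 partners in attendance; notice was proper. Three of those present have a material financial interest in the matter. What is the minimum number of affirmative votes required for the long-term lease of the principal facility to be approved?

The long-term lease of the principal facility requires three-fourths of the disinterested partners present (9 − 3 = 6).
3/4 of 6 = 4.50, rounded up to 5.

5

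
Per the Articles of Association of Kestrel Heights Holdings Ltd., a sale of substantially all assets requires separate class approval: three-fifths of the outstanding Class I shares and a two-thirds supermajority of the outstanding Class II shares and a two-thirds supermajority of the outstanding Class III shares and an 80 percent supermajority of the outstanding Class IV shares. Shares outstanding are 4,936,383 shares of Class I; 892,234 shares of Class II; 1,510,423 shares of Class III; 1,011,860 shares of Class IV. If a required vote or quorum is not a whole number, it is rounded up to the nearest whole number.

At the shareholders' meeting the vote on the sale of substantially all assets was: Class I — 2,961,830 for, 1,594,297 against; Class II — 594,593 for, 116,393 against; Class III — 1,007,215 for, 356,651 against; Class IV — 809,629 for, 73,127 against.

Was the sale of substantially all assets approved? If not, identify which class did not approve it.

Not approved — the Class II shares did not give the required vote.

Class I: 3/5 of 4936383 = 2961829.80, rounded up to 2961830; 2,961,830 required, 2,961,830 in favor — approved.
Class II: 2/3 of 892234 = 594822.67, rounded up to 594823; 594,823 required, 594,593 in favor — not approved.
Class III: 2/3 of 1510423 = 1006948.67, rounded up to 1006949; 1,006,949 required, 1,007,215 in favor — approved.
Class IV: 4/5 of 1011860 = 809488; 809,488 required, 809,629 in favor — approved.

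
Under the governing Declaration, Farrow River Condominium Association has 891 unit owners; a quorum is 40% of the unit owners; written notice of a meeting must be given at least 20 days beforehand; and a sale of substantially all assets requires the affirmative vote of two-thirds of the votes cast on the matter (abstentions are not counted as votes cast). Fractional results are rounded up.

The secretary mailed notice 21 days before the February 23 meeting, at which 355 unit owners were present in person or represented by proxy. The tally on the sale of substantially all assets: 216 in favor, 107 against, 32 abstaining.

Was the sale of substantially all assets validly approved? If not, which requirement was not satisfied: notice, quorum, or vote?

Notice: 21 days given; 20 required. Satisfied.
Quorum: 40% of 891 = 356.40, rounded up to 357; 355 present. Not satisfied.
Vote: requires two-thirds of the votes cast (355 − 32 abstaining = 323); 2/3 of 323 = 215.33, rounded up to 216, so 216 needed; 216 in favor. Satisfied.

Invalid — quorum requirement not satisfied.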